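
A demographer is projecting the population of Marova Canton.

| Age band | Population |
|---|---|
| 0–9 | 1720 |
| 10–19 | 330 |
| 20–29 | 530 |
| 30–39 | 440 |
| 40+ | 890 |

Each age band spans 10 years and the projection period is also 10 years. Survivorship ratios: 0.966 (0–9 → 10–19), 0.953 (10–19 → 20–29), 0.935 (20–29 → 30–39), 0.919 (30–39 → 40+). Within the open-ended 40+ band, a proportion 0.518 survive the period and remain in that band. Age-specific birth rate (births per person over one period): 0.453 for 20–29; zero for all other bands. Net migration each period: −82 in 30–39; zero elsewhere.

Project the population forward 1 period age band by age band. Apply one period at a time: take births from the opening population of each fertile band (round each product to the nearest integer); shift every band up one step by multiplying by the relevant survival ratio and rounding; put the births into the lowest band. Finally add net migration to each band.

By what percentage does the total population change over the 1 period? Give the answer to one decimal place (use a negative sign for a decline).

Let group 1 be 0–9 through group 5 = 40+.
— Period 1 —
Births: 530 * 0.453 = 240
Group 2: 1720 * 0.966 = 1662
Group 3: 330 * 0.953 = 314
Group 4: 530 * 0.935 = 496
Group 5: 440 * 0.919 + 890 * 0.518 = 404 + 461 = 865
Net migration: Group 4 − 82 → 414
Giving 240 / 1662 / 314 / 414 / 865.
Total: 3910 → 3495; change = -415; percentage change = -10.6%

-10.6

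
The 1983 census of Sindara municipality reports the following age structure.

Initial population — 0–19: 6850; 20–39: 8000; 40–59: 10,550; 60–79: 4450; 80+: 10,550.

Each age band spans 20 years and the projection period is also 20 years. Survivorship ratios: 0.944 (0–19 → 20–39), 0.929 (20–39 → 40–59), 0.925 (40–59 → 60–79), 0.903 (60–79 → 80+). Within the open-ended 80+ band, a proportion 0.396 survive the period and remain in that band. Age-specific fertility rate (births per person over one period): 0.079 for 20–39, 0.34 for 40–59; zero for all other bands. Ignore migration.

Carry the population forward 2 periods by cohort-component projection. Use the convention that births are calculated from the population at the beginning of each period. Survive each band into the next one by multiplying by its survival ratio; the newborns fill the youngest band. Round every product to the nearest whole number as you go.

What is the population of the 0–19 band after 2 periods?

Call the bands 1 to 5, youngest first.
— Period 1 —
Births: 8000 × 0.079 = 632  |  10550 × 0.34 = 3587 ⇒ total 4219
Band 2: 6850 × 0.944 = 6466
Band 3: 8000 × 0.929 = 7432
Band 4: 10550 × 0.925 = 9759
Band 5: 4450 × 0.903 + 10550 × 0.396 = 4018 + 4178 = 8196
End of period: [4219, 6466, 7432, 9759, 8196]
— Period 2 —
Births: 6466 × 0.079 = 511  |  7432 × 0.34 = 2527 ⇒ total 3038
Band 2: 4219 × 0.944 = 3983
Band 3: 6466 × 0.929 = 6007
Band 4: 7432 × 0.925 = 6875
Band 5: 9759 × 0.903 + 8196 × 0.396 = 8812 + 3246 = 12058
End of period: [3038, 3983, 6007, 6875, 12058]

3038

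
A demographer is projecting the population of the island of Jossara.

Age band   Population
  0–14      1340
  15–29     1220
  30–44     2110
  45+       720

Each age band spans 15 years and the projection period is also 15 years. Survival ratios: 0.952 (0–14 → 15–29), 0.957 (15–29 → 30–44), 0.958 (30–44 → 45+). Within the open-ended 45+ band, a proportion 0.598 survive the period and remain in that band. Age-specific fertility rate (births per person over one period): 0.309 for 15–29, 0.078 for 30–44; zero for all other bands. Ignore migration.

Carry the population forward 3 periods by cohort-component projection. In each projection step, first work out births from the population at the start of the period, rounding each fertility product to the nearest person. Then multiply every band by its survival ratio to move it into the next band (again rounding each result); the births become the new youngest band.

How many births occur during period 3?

254

Period 1.
Births: 1220 × 0.309 = 377  |  2110 × 0.078 = 165 → 542
15–29: 1340 × 0.952 = 1276
30–44: 1220 × 0.957 = 1168
45+: 2110 × 0.958 + 720 × 0.598 = 2021 + 431 = 2452
→ [542, 1276, 1168, 2452]
Period 2.
Births: 1276 × 0.309 = 394  |  1168 × 0.078 = 91 → 485
15–29: 542 × 0.952 = 516
30–44: 1276 × 0.957 = 1221
45+: 1168 × 0.958 + 2452 × 0.598 = 1119 + 1466 = 2585
→ [485, 516, 1221, 2585]
Period 3.
Births: 516 × 0.309 = 159  |  1221 × 0.078 = 95 → 254
15–29: 485 × 0.952 = 462
30–44: 516 × 0.957 = 494
45+: 1221 × 0.958 + 2585 × 0.598 = 1170 + 1546 = 2716
→ [254, 462, 494, 2716]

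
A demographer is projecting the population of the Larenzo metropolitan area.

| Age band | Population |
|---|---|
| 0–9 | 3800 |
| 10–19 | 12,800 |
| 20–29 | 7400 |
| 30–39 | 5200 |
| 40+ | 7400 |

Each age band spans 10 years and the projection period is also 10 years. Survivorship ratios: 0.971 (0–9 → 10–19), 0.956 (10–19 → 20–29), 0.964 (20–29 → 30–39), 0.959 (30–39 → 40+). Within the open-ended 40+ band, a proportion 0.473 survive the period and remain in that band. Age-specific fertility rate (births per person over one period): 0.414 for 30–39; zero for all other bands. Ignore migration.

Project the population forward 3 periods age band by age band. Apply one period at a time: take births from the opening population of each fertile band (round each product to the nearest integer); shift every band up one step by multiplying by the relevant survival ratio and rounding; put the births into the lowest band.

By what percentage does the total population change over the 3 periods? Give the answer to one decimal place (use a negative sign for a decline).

-19.1

— Period 1 —
Births: 5200 * 0.414 = 2153
10–19: 3800 * 0.971 = 3690
20–29: 12800 * 0.956 = 12237
30–39: 7400 * 0.964 = 7134
40+: 5200 * 0.959 + 7400 * 0.473 = 4987 + 3500 = 8487
→ [2153, 3690, 12237, 7134, 8487]
— Period 2 —
Births: 7134 * 0.414 = 2953
10–19: 2153 * 0.971 = 2091
20–29: 3690 * 0.956 = 3528
30–39: 12237 * 0.964 = 11796
40+: 7134 * 0.959 + 8487 * 0.473 = 6842 + 4014 = 10856
→ [2953, 2091, 3528, 11796, 10856]
— Period 3 —
Births: 11796 * 0.414 = 4884
10–19: 2953 * 0.971 = 2867
20–29: 2091 * 0.956 = 1999
30–39: 3528 * 0.964 = 3401
40+: 11796 * 0.959 + 10856 * 0.473 = 11312 + 5135 = 16447
→ [4884, 2867, 1999, 3401, 16447]
Total: 36600 → 29598; change = -7002; percentage change = -19.1%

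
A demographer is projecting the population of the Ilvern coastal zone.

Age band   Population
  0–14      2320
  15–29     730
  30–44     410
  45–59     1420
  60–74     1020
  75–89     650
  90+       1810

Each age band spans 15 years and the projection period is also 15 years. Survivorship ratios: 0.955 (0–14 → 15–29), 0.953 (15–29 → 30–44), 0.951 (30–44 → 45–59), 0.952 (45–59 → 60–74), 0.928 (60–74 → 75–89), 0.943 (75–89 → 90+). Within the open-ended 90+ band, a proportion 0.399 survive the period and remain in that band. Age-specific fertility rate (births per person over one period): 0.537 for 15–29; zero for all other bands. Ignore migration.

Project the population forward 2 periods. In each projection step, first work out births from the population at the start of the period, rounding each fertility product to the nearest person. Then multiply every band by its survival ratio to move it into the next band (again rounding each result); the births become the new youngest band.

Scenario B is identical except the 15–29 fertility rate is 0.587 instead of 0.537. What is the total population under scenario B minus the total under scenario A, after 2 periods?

Period 1:
Births: 730 × 0.537 = 392
15–29: 2320 × 0.955 = 2216
30–44: 730 × 0.953 = 696
45–59: 410 × 0.951 = 390
60–74: 1420 × 0.952 = 1352
75–89: 1020 × 0.928 = 947
90+: 650 × 0.943 + 1810 × 0.399 = 613 + 722 = 1335
Giving 392 / 2216 / 696 / 390 / 1352 / 947 / 1335.
Period 2:
Births: 2216 × 0.537 = 1190
15–29: 392 × 0.955 = 374
30–44: 2216 × 0.953 = 2112
45–59: 696 × 0.951 = 662
60–74: 390 × 0.952 = 371
75–89: 1352 × 0.928 = 1255
90+: 947 × 0.943 + 1335 × 0.399 = 893 + 533 = 1426
Giving 1190 / 374 / 2112 / 662 / 371 / 1255 / 1426.
Scenario A total after 2 periods: 7390
Scenario B projection —
Period 1:
Births: 730 × 0.587 = 429
15–29: 2320 × 0.955 = 2216
30–44: 730 × 0.953 = 696
45–59: 410 × 0.951 = 390
60–74: 1420 × 0.952 = 1352
75–89: 1020 × 0.928 = 947
90+: 650 × 0.943 + 1810 × 0.399 = 613 + 722 = 1335
Giving 429 / 2216 / 696 / 390 / 1352 / 947 / 1335.
Period 2:
Births: 2216 × 0.587 = 1301
15–29: 429 × 0.955 = 410
30–44: 2216 × 0.953 = 2112
45–59: 696 × 0.951 = 662
60–74: 390 × 0.952 = 371
75–89: 1352 × 0.928 = 1255
90+: 947 × 0.943 + 1335 × 0.399 = 893 + 533 = 1426
Giving 1301 / 410 / 2112 / 662 / 371 / 1255 / 1426.
Scenario B total after 2 periods: 7537
Difference B − A = 7537 − 7390 = 147

147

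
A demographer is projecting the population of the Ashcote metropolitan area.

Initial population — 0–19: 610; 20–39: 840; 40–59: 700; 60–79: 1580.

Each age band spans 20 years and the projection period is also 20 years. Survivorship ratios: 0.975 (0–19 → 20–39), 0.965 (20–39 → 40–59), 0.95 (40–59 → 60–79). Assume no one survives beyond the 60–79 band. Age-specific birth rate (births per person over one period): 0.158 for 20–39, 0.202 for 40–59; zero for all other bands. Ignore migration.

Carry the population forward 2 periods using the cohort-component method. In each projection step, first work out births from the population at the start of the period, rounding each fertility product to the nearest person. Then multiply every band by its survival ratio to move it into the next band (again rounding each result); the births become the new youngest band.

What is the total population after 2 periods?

After projecting period 1:
Births: 840 × 0.158 = 133, 700 × 0.202 = 141 — total 274
20–39: 610 × 0.975 = 595
40–59: 840 × 0.965 = 811
60–79: 700 × 0.95 = 665
End of period: [274, 595, 811, 665]
After projecting period 2:
Births: 595 × 0.158 = 94, 811 × 0.202 = 164 — total 258
20–39: 274 × 0.975 = 267
40–59: 595 × 0.965 = 574
60–79: 811 × 0.95 = 770
End of period: [258, 267, 574, 770]
Total after period 2: 258 + 267 + 574 + 770 = 1869

1869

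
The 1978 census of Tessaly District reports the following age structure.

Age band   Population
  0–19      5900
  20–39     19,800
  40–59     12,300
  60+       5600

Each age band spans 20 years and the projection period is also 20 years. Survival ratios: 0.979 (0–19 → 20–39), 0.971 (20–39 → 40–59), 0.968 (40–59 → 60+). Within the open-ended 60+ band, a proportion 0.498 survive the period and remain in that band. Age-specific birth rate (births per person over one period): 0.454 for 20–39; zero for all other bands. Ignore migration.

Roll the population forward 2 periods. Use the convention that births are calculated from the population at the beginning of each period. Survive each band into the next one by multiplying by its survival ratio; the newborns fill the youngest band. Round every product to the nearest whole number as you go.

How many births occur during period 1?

Period 1:
Births: 19800 × 0.454 = 8989
20–39: 5900 × 0.979 = 5776
40–59: 19800 × 0.971 = 19226
60+: 12300 × 0.968 + 5600 × 0.498 = 11906 + 2789 = 14695
End of period: [8989, 5776, 19226, 14695]

8989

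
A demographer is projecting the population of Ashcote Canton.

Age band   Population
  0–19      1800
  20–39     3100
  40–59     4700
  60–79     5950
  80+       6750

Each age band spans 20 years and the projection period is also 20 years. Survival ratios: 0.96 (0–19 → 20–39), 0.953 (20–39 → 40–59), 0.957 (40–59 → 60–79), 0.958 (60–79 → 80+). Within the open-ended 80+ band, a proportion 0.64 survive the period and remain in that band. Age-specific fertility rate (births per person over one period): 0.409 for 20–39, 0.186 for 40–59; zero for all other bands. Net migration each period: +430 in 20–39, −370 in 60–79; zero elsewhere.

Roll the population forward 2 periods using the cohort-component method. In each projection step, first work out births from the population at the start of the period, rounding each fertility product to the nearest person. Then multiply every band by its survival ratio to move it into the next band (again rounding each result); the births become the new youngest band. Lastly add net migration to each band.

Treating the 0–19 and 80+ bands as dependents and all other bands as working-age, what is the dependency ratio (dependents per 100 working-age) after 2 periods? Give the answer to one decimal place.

168.6

Numbering the groups 1..5 from youngest to oldest:
Period 1:
Births: 3100 * 0.409 = 1268, 4700 * 0.186 = 874 — total 2142
Group 2: 1800 * 0.96 = 1728
Group 3: 3100 * 0.953 = 2954
Group 4: 4700 * 0.957 = 4498
Group 5: 5950 * 0.958 + 6750 * 0.64 = 5700 + 4320 = 10020
Net migration: Group 2 + 430 → 2158; Group 4 − 370 → 4128
End of period: [2142, 2158, 2954, 4128, 10020]
Period 2:
Births: 2158 * 0.409 = 883, 2954 * 0.186 = 549 — total 1432
Group 2: 2142 * 0.96 = 2056
Group 3: 2158 * 0.953 = 2057
Group 4: 2954 * 0.957 = 2827
Group 5: 4128 * 0.958 + 10020 * 0.64 = 3955 + 6413 = 10368
Net migration: Group 2 + 430 → 2486; Group 4 − 370 → 2457
End of period: [1432, 2486, 2057, 2457, 10368]
Dependents (band 0–19 + band 80+) = 1432 + 10368 = 11800; working-age = 7000; ratio = 11800/7000 × 100 = 168.6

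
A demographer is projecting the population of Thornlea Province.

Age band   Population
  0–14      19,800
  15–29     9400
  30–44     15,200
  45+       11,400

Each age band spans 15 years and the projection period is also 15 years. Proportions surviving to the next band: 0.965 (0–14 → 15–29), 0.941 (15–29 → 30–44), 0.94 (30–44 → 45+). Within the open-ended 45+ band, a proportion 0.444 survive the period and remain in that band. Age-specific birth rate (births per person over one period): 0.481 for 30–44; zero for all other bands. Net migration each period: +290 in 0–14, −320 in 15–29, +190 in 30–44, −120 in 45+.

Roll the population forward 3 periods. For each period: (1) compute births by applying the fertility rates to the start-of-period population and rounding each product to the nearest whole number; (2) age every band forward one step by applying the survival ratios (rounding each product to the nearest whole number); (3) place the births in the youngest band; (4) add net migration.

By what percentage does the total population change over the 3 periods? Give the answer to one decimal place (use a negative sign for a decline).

Numbering the groups 1..4 from youngest to oldest:
— Period 1 —
Births: 15200 * 0.481 = 7311
Group 2: 19800 * 0.965 = 19107
Group 3: 9400 * 0.941 = 8845
Group 4: 15200 * 0.94 + 11400 * 0.444 = 14288 + 5062 = 19350
Net migration: Group 1 + 290 → 7601; Group 2 − 320 → 18787; Group 3 + 190 → 9035; Group 4 − 120 → 19230
Population now: 0–14=7601, 15–29=18787, 30–44=9035, 45+=19230
— Period 2 —
Births: 9035 * 0.481 = 4346
Group 2: 7601 * 0.965 = 7335
Group 3: 18787 * 0.941 = 17679
Group 4: 9035 * 0.94 + 19230 * 0.444 = 8493 + 8538 = 17031
Net migration: Group 1 + 290 → 4636; Group 2 − 320 → 7015; Group 3 + 190 → 17869; Group 4 − 120 → 16911
Population now: 0–14=4636, 15–29=7015, 30–44=17869, 45+=16911
— Period 3 —
Births: 17869 * 0.481 = 8595
Group 2: 4636 * 0.965 = 4474
Group 3: 7015 * 0.941 = 6601
Group 4: 17869 * 0.94 + 16911 * 0.444 = 16797 + 7508 = 24305
Net migration: Group 1 + 290 → 8885; Group 2 − 320 → 4154; Group 3 + 190 → 6791; Group 4 − 120 → 24185
Population now: 0–14=8885, 15–29=4154, 30–44=6791, 45+=24185
Total: 55800 → 44015; change = -11785; percentage change = -21.1%

-21.1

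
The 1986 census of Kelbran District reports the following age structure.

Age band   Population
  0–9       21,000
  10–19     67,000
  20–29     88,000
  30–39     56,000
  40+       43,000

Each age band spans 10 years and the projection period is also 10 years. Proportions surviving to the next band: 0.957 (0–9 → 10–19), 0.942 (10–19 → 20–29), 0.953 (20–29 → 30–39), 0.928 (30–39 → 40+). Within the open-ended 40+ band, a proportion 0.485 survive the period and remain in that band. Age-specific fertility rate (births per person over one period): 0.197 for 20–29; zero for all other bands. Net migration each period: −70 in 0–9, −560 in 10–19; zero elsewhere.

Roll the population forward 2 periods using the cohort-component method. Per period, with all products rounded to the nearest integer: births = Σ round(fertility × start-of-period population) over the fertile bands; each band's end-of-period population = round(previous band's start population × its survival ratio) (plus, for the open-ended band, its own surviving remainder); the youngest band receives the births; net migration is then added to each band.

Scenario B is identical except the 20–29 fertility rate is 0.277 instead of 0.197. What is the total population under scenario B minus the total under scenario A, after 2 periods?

Let band 1 be 0–9 through band 5 = 40+.
— Period 1 —
Births: 88000 × 0.197 = 17336
Band 2: 21000 × 0.957 = 20097
Band 3: 67000 × 0.942 = 63114
Band 4: 88000 × 0.953 = 83864
Band 5: 56000 × 0.928 + 43000 × 0.485 = 51968 + 20855 = 72823
Net migration: Band 1 − 70 → 17266; Band 2 − 560 → 19537
Population now: 0–9=17266, 10–19=19537, 20–29=63114, 30–39=83864, 40+=72823
— Period 2 —
Births: 63114 × 0.197 = 12433
Band 2: 17266 × 0.957 = 16524
Band 3: 19537 × 0.942 = 18404
Band 4: 63114 × 0.953 = 60148
Band 5: 83864 × 0.928 + 72823 × 0.485 = 77826 + 35319 = 113145
Net migration: Band 1 − 70 → 12363; Band 2 − 560 → 15964
Population now: 0–9=12363, 10–19=15964, 20–29=18404, 30–39=60148, 40+=113145
Scenario A total after 2 periods: 220024
Scenario B projection —
— Period 1 —
Births: 88000 × 0.277 = 24376
Band 2: 21000 × 0.957 = 20097
Band 3: 67000 × 0.942 = 63114
Band 4: 88000 × 0.953 = 83864
Band 5: 56000 × 0.928 + 43000 × 0.485 = 51968 + 20855 = 72823
Net migration: Band 1 − 70 → 24306; Band 2 − 560 → 19537
Population now: 0–9=24306, 10–19=19537, 20–29=63114, 30–39=83864, 40+=72823
— Period 2 —
Births: 63114 × 0.277 = 17483
Band 2: 24306 × 0.957 = 23261
Band 3: 19537 × 0.942 = 18404
Band 4: 63114 × 0.953 = 60148
Band 5: 83864 × 0.928 + 72823 × 0.485 = 77826 + 35319 = 113145
Net migration: Band 1 − 70 → 17413; Band 2 − 560 → 22701
Population now: 0–9=17413, 10–19=22701, 20–29=18404, 30–39=60148, 40+=113145
Scenario B total after 2 periods: 231811
Difference B − A = 231811 − 220024 = 11787

11787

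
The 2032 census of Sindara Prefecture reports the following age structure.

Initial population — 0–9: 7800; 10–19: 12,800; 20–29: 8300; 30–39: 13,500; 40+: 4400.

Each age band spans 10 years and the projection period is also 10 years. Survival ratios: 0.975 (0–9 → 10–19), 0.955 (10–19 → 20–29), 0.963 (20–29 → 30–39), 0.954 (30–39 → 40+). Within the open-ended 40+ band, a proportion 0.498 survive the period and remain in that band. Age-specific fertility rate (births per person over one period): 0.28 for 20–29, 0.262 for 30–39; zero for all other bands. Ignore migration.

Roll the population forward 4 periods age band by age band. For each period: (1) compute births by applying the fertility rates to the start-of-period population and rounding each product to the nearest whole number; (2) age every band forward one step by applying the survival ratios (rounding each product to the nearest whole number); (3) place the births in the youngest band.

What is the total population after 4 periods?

34759

(Groups numbered youngest = 1 to oldest = 5.)
Period 1.
Births: 8300 * 0.28 = 2324  |  13500 * 0.262 = 3537 ⇒ total 5861
Group 2: 7800 * 0.975 = 7605
Group 3: 12800 * 0.955 = 12224
Group 4: 8300 * 0.963 = 7993
Group 5: 13500 * 0.954 + 4400 * 0.498 = 12879 + 2191 = 15070
→ [5861, 7605, 12224, 7993, 15070]
Period 2.
Births: 12224 * 0.28 = 3423  |  7993 * 0.262 = 2094 ⇒ total 5517
Group 2: 5861 * 0.975 = 5714
Group 3: 7605 * 0.955 = 7263
Group 4: 12224 * 0.963 = 11772
Group 5: 7993 * 0.954 + 15070 * 0.498 = 7625 + 7505 = 15130
→ [5517, 5714, 7263, 11772, 15130]
Period 3.
Births: 7263 * 0.28 = 2034  |  11772 * 0.262 = 3084 ⇒ total 5118
Group 2: 5517 * 0.975 = 5379
Group 3: 5714 * 0.955 = 5457
Group 4: 7263 * 0.963 = 6994
Group 5: 11772 * 0.954 + 15130 * 0.498 = 11230 + 7535 = 18765
→ [5118, 5379, 5457, 6994, 18765]
Period 4.
Births: 5457 * 0.28 = 1528  |  6994 * 0.262 = 1832 ⇒ total 3360
Group 2: 5118 * 0.975 = 4990
Group 3: 5379 * 0.955 = 5137
Group 4: 5457 * 0.963 = 5255
Group 5: 6994 * 0.954 + 18765 * 0.498 = 6672 + 9345 = 16017
→ [3360, 4990, 5137, 5255, 16017]
Total after period 4: 3360 + 4990 + 5137 + 5255 + 16017 = 34759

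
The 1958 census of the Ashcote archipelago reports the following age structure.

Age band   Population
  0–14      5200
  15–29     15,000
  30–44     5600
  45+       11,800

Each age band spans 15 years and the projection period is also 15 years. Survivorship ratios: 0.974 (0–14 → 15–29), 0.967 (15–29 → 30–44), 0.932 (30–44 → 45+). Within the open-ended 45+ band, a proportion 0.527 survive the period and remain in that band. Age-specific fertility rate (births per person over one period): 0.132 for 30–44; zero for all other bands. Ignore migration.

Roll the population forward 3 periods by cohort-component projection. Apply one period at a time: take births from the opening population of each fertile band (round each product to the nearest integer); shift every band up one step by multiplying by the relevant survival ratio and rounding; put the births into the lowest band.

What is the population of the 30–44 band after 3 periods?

[period 1]
Births: 5600 * 0.132 = 739
15–29: 5200 * 0.974 = 5065
30–44: 15000 * 0.967 = 14505
45+: 5600 * 0.932 + 11800 * 0.527 = 5219 + 6219 = 11438
Giving 739 / 5065 / 14505 / 11438.
[period 2]
Births: 14505 * 0.132 = 1915
15–29: 739 * 0.974 = 720
30–44: 5065 * 0.967 = 4898
45+: 14505 * 0.932 + 11438 * 0.527 = 13519 + 6028 = 19547
Giving 1915 / 720 / 4898 / 19547.
[period 3]
Births: 4898 * 0.132 = 647
15–29: 1915 * 0.974 = 1865
30–44: 720 * 0.967 = 696
45+: 4898 * 0.932 + 19547 * 0.527 = 4565 + 10301 = 14866
Giving 647 / 1865 / 696 / 14866.

696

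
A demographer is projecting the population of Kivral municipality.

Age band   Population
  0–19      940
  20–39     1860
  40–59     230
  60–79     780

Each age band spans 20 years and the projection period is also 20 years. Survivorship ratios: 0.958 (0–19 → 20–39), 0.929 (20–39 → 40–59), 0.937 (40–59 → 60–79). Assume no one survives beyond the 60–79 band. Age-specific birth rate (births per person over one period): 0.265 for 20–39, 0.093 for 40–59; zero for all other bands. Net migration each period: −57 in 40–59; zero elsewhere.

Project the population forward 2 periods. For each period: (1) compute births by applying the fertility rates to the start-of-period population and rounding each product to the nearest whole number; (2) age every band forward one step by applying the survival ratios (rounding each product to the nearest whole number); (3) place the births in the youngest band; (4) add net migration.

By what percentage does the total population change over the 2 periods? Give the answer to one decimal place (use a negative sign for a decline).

(Groups numbered youngest = 1 to oldest = 4.)
[period 1]
Births: 1860 × 0.265 = 493 ; 230 × 0.093 = 21 — total 514
Group 2: 940 × 0.958 = 901
Group 3: 1860 × 0.929 = 1728
Group 4: 230 × 0.937 = 216
Net migration: Group 3 − 57 → 1671
Population now: 0–19=514, 20–39=901, 40–59=1671, 60–79=216
[period 2]
Births: 901 × 0.265 = 239 ; 1671 × 0.093 = 155 — total 394
Group 2: 514 × 0.958 = 492
Group 3: 901 × 0.929 = 837
Group 4: 1671 × 0.937 = 1566
Net migration: Group 3 − 57 → 780
Population now: 0–19=394, 20–39=492, 40–59=780, 60–79=1566
Total: 3810 → 3232; change = -578; percentage change = -15.2%

-15.2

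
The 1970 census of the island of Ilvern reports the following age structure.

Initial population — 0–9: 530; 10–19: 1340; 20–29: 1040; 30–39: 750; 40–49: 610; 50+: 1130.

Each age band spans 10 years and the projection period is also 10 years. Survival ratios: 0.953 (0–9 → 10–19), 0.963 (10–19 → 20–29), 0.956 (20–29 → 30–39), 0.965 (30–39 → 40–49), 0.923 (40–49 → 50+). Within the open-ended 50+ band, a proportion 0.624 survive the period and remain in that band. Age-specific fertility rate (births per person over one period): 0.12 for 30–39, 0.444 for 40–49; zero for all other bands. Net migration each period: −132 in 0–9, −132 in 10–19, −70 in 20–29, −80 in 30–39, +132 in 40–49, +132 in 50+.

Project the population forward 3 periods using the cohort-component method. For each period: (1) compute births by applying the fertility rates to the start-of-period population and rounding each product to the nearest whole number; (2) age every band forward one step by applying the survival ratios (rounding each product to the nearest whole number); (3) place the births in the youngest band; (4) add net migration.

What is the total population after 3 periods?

Period 1:
Births: 750 × 0.12 = 90, 610 × 0.444 = 271 → 361
10–19: 530 × 0.953 = 505
20–29: 1340 × 0.963 = 1290
30–39: 1040 × 0.956 = 994
40–49: 750 × 0.965 = 724
50+: 610 × 0.923 + 1130 × 0.624 = 563 + 705 = 1268
Net migration: 0–9 − 132 → 229; 10–19 − 132 → 373; 20–29 − 70 → 1220; 30–39 − 80 → 914; 40–49 + 132 → 856; 50+ + 132 → 1400
End of period: [229, 373, 1220, 914, 856, 1400]
Period 2:
Births: 914 × 0.12 = 110, 856 × 0.444 = 380 → 490
10–19: 229 × 0.953 = 218
20–29: 373 × 0.963 = 359
30–39: 1220 × 0.956 = 1166
40–49: 914 × 0.965 = 882
50+: 856 × 0.923 + 1400 × 0.624 = 790 + 874 = 1664
Net migration: 0–9 − 132 → 358; 10–19 − 132 → 86; 20–29 − 70 → 289; 30–39 − 80 → 1086; 40–49 + 132 → 1014; 50+ + 132 → 1796
End of period: [358, 86, 289, 1086, 1014, 1796]
Period 3:
Births: 1086 × 0.12 = 130, 1014 × 0.444 = 450 → 580
10–19: 358 × 0.953 = 341
20–29: 86 × 0.963 = 83
30–39: 289 × 0.956 = 276
40–49: 1086 × 0.965 = 1048
50+: 1014 × 0.923 + 1796 × 0.624 = 936 + 1121 = 2057
Net migration: 0–9 − 132 → 448; 10–19 − 132 → 209; 20–29 − 70 → 13; 30–39 − 80 → 196; 40–49 + 132 → 1180; 50+ + 132 → 2189
End of period: [448, 209, 13, 196, 1180, 2189]
Total after period 3: 448 + 209 + 13 + 196 + 1180 + 2189 = 4235

4235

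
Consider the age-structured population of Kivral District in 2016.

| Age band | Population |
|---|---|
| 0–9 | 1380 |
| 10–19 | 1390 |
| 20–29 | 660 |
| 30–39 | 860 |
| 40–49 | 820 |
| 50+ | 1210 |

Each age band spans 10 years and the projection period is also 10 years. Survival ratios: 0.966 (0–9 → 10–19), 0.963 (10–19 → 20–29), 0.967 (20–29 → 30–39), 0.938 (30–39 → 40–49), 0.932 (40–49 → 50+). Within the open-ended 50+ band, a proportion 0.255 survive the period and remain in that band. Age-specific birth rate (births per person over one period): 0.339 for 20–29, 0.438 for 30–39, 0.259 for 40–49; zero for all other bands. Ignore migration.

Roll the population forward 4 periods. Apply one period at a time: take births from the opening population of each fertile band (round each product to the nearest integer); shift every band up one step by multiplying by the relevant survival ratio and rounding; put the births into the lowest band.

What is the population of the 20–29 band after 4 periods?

[period 1]
Births: 660 * 0.339 = 224, 860 * 0.438 = 377, 820 * 0.259 = 212 — total 813
10–19: 1380 * 0.966 = 1333
20–29: 1390 * 0.963 = 1339
30–39: 660 * 0.967 = 638
40–49: 860 * 0.938 = 807
50+: 820 * 0.932 + 1210 * 0.255 = 764 + 309 = 1073
Population now: 0–9=813, 10–19=1333, 20–29=1339, 30–39=638, 40–49=807, 50+=1073
[period 2]
Births: 1339 * 0.339 = 454, 638 * 0.438 = 279, 807 * 0.259 = 209 — total 942
10–19: 813 * 0.966 = 785
20–29: 1333 * 0.963 = 1284
30–39: 1339 * 0.967 = 1295
40–49: 638 * 0.938 = 598
50+: 807 * 0.932 + 1073 * 0.255 = 752 + 274 = 1026
Population now: 0–9=942, 10–19=785, 20–29=1284, 30–39=1295, 40–49=598, 50+=1026
[period 3]
Births: 1284 * 0.339 = 435, 1295 * 0.438 = 567, 598 * 0.259 = 155 — total 1157
10–19: 942 * 0.966 = 910
20–29: 785 * 0.963 = 756
30–39: 1284 * 0.967 = 1242
40–49: 1295 * 0.938 = 1215
50+: 598 * 0.932 + 1026 * 0.255 = 557 + 262 = 819
Population now: 0–9=1157, 10–19=910, 20–29=756, 30–39=1242, 40–49=1215, 50+=819
[period 4]
Births: 756 * 0.339 = 256, 1242 * 0.438 = 544, 1215 * 0.259 = 315 — total 1115
10–19: 1157 * 0.966 = 1118
20–29: 910 * 0.963 = 876
30–39: 756 * 0.967 = 731
40–49: 1242 * 0.938 = 1165
50+: 1215 * 0.932 + 819 * 0.255 = 1132 + 209 = 1341
Population now: 0–9=1115, 10–19=1118, 20–29=876, 30–39=731, 40–49=1165, 50+=1341

876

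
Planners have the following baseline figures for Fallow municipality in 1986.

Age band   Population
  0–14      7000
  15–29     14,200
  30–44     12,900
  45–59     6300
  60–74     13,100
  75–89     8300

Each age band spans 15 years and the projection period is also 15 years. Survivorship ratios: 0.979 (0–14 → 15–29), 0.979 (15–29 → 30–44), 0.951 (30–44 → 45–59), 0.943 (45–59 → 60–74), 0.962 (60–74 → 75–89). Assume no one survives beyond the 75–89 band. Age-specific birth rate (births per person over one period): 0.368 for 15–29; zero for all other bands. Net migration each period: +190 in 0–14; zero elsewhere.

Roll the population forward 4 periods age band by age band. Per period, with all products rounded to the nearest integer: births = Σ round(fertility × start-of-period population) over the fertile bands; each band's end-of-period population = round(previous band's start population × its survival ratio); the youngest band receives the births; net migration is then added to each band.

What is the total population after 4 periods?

28808

Numbering the bands 1..6 from youngest to oldest:
[period 1]
Births: 14200 * 0.368 = 5226
Band 2: 7000 * 0.979 = 6853
Band 3: 14200 * 0.979 = 13902
Band 4: 12900 * 0.951 = 12268
Band 5: 6300 * 0.943 = 5941
Band 6: 13100 * 0.962 = 12602
Net migration: Band 1 + 190 → 5416
Giving 5416 / 6853 / 13902 / 12268 / 5941 / 12602.
[period 2]
Births: 6853 * 0.368 = 2522
Band 2: 5416 * 0.979 = 5302
Band 3: 6853 * 0.979 = 6709
Band 4: 13902 * 0.951 = 13221
Band 5: 12268 * 0.943 = 11569
Band 6: 5941 * 0.962 = 5715
Net migration: Band 1 + 190 → 2712
Giving 2712 / 5302 / 6709 / 13221 / 11569 / 5715.
[period 3]
Births: 5302 * 0.368 = 1951
Band 2: 2712 * 0.979 = 2655
Band 3: 5302 * 0.979 = 5191
Band 4: 6709 * 0.951 = 6380
Band 5: 13221 * 0.943 = 12467
Band 6: 11569 * 0.962 = 11129
Net migration: Band 1 + 190 → 2141
Giving 2141 / 2655 / 5191 / 6380 / 12467 / 11129.
[period 4]
Births: 2655 * 0.368 = 977
Band 2: 2141 * 0.979 = 2096
Band 3: 2655 * 0.979 = 2599
Band 4: 5191 * 0.951 = 4937
Band 5: 6380 * 0.943 = 6016
Band 6: 12467 * 0.962 = 11993
Net migration: Band 1 + 190 → 1167
Giving 1167 / 2096 / 2599 / 4937 / 6016 / 11993.
Total after period 4: 1167 + 2096 + 2599 + 4937 + 6016 + 11993 = 28808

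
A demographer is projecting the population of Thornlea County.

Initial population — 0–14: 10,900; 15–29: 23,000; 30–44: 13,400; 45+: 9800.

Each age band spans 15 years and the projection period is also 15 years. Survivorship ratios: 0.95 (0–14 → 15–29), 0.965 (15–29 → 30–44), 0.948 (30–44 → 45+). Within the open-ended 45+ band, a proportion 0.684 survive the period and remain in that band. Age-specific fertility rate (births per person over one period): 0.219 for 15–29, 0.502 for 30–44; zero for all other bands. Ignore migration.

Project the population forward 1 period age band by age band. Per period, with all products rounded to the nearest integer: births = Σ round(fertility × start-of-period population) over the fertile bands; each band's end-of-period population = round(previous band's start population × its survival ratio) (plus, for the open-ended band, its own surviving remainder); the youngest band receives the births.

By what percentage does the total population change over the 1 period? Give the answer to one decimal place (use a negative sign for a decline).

11.6

Let band 1 be 0–14 through band 4 = 45+.
Period 1.
Births: 23000 * 0.219 = 5037  |  13400 * 0.502 = 6727 — total 11764
Band 2: 10900 * 0.95 = 10355
Band 3: 23000 * 0.965 = 22195
Band 4: 13400 * 0.948 + 9800 * 0.684 = 12703 + 6703 = 19406
End of period: [11764, 10355, 22195, 19406]
Total: 57100 → 63720; change = 6620; percentage change = 11.6%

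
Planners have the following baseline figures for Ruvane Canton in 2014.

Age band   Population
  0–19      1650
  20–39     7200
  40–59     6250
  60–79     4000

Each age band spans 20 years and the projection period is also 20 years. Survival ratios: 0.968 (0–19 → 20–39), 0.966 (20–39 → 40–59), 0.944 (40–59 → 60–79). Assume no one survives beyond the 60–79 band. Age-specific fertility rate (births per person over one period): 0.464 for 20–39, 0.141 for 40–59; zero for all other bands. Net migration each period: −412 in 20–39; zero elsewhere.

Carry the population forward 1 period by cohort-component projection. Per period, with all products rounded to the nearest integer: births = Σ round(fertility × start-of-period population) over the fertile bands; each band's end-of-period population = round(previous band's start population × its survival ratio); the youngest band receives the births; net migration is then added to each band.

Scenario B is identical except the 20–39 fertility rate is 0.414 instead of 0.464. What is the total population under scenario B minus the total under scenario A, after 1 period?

-360

Let group 1 be 0–19 through group 4 = 60–79.
[period 1]
Births: 7200 × 0.464 = 3341 ; 6250 × 0.141 = 881 → total 4222
Group 2: 1650 × 0.968 = 1597
Group 3: 7200 × 0.966 = 6955
Group 4: 6250 × 0.944 = 5900
Net migration: Group 2 − 412 → 1185
End of period: [4222, 1185, 6955, 5900]
Scenario A total after 1 period: 18262
Scenario B projection —
[period 1]
Births: 7200 × 0.414 = 2981 ; 6250 × 0.141 = 881 → total 3862
Group 2: 1650 × 0.968 = 1597
Group 3: 7200 × 0.966 = 6955
Group 4: 6250 × 0.944 = 5900
Net migration: Group 2 − 412 → 1185
End of period: [3862, 1185, 6955, 5900]
Scenario B total after 1 period: 17902
Difference B − A = 17902 − 18262 = -360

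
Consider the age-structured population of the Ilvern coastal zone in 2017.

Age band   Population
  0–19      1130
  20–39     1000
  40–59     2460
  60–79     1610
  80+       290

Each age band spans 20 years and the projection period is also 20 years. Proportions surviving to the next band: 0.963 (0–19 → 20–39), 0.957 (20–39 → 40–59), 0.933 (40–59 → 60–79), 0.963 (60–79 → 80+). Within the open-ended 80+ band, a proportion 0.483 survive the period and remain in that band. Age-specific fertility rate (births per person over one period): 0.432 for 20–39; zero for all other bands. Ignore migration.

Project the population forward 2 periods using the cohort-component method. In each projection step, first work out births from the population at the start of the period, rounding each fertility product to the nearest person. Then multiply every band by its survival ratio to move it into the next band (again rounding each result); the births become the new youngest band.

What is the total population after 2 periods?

5846

Period 1:
Births: 1000 × 0.432 = 432
20–39: 1130 × 0.963 = 1088
40–59: 1000 × 0.957 = 957
60–79: 2460 × 0.933 = 2295
80+: 1610 × 0.963 + 290 × 0.483 = 1550 + 140 = 1690
End of period: [432, 1088, 957, 2295, 1690]
Period 2:
Births: 1088 × 0.432 = 470
20–39: 432 × 0.963 = 416
40–59: 1088 × 0.957 = 1041
60–79: 957 × 0.933 = 893
80+: 2295 × 0.963 + 1690 × 0.483 = 2210 + 816 = 3026
End of period: [470, 416, 1041, 893, 3026]
Total after period 2: 470 + 416 + 1041 + 893 + 3026 = 5846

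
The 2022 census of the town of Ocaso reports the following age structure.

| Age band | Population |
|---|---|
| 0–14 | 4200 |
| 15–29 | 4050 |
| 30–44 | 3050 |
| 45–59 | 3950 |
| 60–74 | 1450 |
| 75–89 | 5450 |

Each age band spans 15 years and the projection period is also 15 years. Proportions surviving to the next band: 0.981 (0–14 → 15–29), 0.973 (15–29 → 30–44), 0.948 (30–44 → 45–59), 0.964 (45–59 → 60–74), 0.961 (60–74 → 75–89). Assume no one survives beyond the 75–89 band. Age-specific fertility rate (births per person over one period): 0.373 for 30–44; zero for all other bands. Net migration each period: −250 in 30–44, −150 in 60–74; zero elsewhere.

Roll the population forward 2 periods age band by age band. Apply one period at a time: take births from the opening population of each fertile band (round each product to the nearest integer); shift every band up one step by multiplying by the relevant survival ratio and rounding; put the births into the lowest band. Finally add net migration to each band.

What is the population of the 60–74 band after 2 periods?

Period 1:
Births: 3050 × 0.373 = 1138
15–29: 4200 × 0.981 = 4120
30–44: 4050 × 0.973 = 3941
45–59: 3050 × 0.948 = 2891
60–74: 3950 × 0.964 = 3808
75–89: 1450 × 0.961 = 1393
Net migration: 30–44 − 250 → 3691; 60–74 − 150 → 3658
End of period: [1138, 4120, 3691, 2891, 3658, 1393]
Period 2:
Births: 3691 × 0.373 = 1377
15–29: 1138 × 0.981 = 1116
30–44: 4120 × 0.973 = 4009
45–59: 3691 × 0.948 = 3499
60–74: 2891 × 0.964 = 2787
75–89: 3658 × 0.961 = 3515
Net migration: 30–44 − 250 → 3759; 60–74 − 150 → 2637
End of period: [1377, 1116, 3759, 3499, 2637, 3515]

2637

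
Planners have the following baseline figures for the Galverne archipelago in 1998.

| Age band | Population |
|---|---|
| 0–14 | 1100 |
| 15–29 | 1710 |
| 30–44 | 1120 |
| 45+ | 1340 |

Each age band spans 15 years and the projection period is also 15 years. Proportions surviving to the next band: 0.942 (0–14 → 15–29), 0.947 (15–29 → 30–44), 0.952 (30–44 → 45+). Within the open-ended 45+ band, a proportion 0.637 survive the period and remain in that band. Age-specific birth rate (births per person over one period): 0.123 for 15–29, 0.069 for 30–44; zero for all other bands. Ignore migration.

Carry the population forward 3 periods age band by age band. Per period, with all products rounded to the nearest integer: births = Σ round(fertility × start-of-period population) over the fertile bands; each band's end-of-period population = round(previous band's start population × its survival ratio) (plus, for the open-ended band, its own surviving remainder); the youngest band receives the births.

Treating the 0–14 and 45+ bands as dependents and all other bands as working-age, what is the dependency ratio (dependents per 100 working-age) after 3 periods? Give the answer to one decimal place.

After projecting period 1:
Births: 1710 * 0.123 = 210 ; 1120 * 0.069 = 77 ⇒ total 287
15–29: 1100 * 0.942 = 1036
30–44: 1710 * 0.947 = 1619
45+: 1120 * 0.952 + 1340 * 0.637 = 1066 + 854 = 1920
→ [287, 1036, 1619, 1920]
After projecting period 2:
Births: 1036 * 0.123 = 127 ; 1619 * 0.069 = 112 ⇒ total 239
15–29: 287 * 0.942 = 270
30–44: 1036 * 0.947 = 981
45+: 1619 * 0.952 + 1920 * 0.637 = 1541 + 1223 = 2764
→ [239, 270, 981, 2764]
After projecting period 3:
Births: 270 * 0.123 = 33 ; 981 * 0.069 = 68 ⇒ total 101
15–29: 239 * 0.942 = 225
30–44: 270 * 0.947 = 256
45+: 981 * 0.952 + 2764 * 0.637 = 934 + 1761 = 2695
→ [101, 225, 256, 2695]
Dependents (band 0–14 + band 45+) = 101 + 2695 = 2796; working-age = 481; ratio = 2796/481 × 100 = 581.3

581.3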